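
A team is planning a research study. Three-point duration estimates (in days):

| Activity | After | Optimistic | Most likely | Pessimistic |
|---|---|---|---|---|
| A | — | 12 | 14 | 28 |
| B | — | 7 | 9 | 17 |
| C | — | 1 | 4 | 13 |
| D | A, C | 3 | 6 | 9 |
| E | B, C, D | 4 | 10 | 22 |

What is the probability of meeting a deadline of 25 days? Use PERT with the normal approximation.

te_A = (12 + 4·14 + 28)/6 = 96/6 = 16; σ²_A = ((28−12)/6)² = 7.111
te_B = (7 + 4·9 + 17)/6 = 60/6 = 10; σ²_B = ((17−7)/6)² = 2.778
te_C = (1 + 4·4 + 13)/6 = 30/6 = 5; σ²_C = ((13−1)/6)² = 4.000
te_D = (3 + 4·6 + 9)/6 = 36/6 = 6; σ²_D = ((9−3)/6)² = 1.000
te_E = (4 + 4·10 + 22)/6 = 66/6 = 11; σ²_E = ((22−4)/6)² = 9.000

Forward pass:
ES_A = 0; EF_A = 16
ES_B = 0; EF_B = 10
ES_C = 0; EF_C = 5
ES_D = max(EF_A=16, EF_C=5) = 16; EF_D = 16+6 = 22
ES_E = max(EF_B=10, EF_C=5, EF_D=22) = 22; EF_E = 22+11 = 33
Expected project duration μ = 33 days. Critical path: A → D → E.

Variance along critical path = 7.111 + 1.000 + 9.000 = 17.111; σ = √17.111 = 4.137 days.
Z = (25 − 33) / 4.137 = -1.934
P(T ≤ 25) = Φ(-1.934) ≈ 0.027

0.027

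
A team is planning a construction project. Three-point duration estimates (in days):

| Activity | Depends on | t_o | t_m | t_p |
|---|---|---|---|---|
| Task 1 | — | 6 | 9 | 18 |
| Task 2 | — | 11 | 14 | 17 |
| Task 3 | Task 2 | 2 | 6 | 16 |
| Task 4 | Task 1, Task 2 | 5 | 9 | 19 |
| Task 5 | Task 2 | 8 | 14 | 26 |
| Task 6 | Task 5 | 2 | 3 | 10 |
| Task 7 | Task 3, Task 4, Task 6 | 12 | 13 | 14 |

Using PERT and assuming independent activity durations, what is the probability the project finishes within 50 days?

0.877

te_Task 1 = (6 + 4·9 + 18)/6 = 60/6 = 10; σ²_Task 1 = ((18−6)/6)² = 4.000
te_Task 2 = (11 + 4·14 + 17)/6 = 84/6 = 14; σ²_Task 2 = ((17−11)/6)² = 1.000
te_Task 3 = (2 + 4·6 + 16)/6 = 42/6 = 7; σ²_Task 3 = ((16−2)/6)² = 5.444
te_Task 4 = (5 + 4·9 + 19)/6 = 60/6 = 10; σ²_Task 4 = ((19−5)/6)² = 5.444
te_Task 5 = (8 + 4·14 + 26)/6 = 90/6 = 15; σ²_Task 5 = ((26−8)/6)² = 9.000
te_Task 6 = (2 + 4·3 + 10)/6 = 24/6 = 4; σ²_Task 6 = ((10−2)/6)² = 1.778
te_Task 7 = (12 + 4·13 + 14)/6 = 78/6 = 13; σ²_Task 7 = ((14−12)/6)² = 0.111

Forward pass:
ES_Task 1 = 0; EF_Task 1 = 10
ES_Task 2 = 0; EF_Task 2 = 14
ES_Task 3 = 14; EF_Task 3 = 14+7 = 21
ES_Task 4 = max(EF_Task 1=10, EF_Task 2=14) = 14; EF_Task 4 = 14+10 = 24
ES_Task 5 = 14; EF_Task 5 = 14+15 = 29
ES_Task 6 = 29; EF_Task 6 = 29+4 = 33
ES_Task 7 = max(EF_Task 3=21, EF_Task 4=24, EF_Task 6=33) = 33; EF_Task 7 = 33+13 = 46
Expected project duration μ = 46 days. Critical path: Task 2 → Task 5 → Task 6 → Task 7.

Variance along critical path = 1.000 + 9.000 + 1.778 + 0.111 = 11.889; σ = √11.889 = 3.448 days.
Z = (50 − 46) / 3.448 = 1.160
P(T ≤ 50) = Φ(1.160) ≈ 0.877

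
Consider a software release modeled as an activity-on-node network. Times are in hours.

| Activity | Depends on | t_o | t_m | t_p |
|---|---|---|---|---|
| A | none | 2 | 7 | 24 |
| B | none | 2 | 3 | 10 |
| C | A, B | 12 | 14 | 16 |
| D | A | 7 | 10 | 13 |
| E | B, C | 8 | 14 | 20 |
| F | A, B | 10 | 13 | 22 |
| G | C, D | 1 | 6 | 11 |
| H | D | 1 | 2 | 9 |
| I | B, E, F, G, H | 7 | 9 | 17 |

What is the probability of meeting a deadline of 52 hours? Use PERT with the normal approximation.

te_A = (2 + 4·7 + 24)/6 = 54/6 = 9; σ²_A = ((24−2)/6)² = 13.444
te_B = (2 + 4·3 + 10)/6 = 24/6 = 4; σ²_B = ((10−2)/6)² = 1.778
te_C = (12 + 4·14 + 16)/6 = 84/6 = 14; σ²_C = ((16−12)/6)² = 0.444
te_D = (7 + 4·10 + 13)/6 = 60/6 = 10; σ²_D = ((13−7)/6)² = 1.000
te_E = (8 + 4·14 + 20)/6 = 84/6 = 14; σ²_E = ((20−8)/6)² = 4.000
te_F = (10 + 4·13 + 22)/6 = 84/6 = 14; σ²_F = ((22−10)/6)² = 4.000
te_G = (1 + 4·6 + 11)/6 = 36/6 = 6; σ²_G = ((11−1)/6)² = 2.778
te_H = (1 + 4·2 + 9)/6 = 18/6 = 3; σ²_H = ((9−1)/6)² = 1.778
te_I = (7 + 4·9 + 17)/6 = 60/6 = 10; σ²_I = ((17−7)/6)² = 2.778

Forward pass:
ES_A = 0; EF_A = 9
ES_B = 0; EF_B = 4
ES_C = max(EF_A=9, EF_B=4) = 9; EF_C = 9+14 = 23
ES_D = 9; EF_D = 9+10 = 19
ES_E = max(EF_B=4, EF_C=23) = 23; EF_E = 23+14 = 37
ES_F = max(EF_A=9, EF_B=4) = 9; EF_F = 9+14 = 23
ES_G = max(EF_C=23, EF_D=19) = 23; EF_G = 23+6 = 29
ES_H = 19; EF_H = 19+3 = 22
ES_I = max(EF_B=4, EF_E=37, EF_F=23, EF_G=29, EF_H=22) = 37; EF_I = 37+10 = 47
Expected project duration μ = 47 hours. Critical path: A → C → E → I.

Variance along critical path = 13.444 + 0.444 + 4.000 + 2.778 = 20.667; σ = √20.667 = 4.546 hours.
Z = (52 − 47) / 4.546 = 1.100
P(T ≤ 52) = Φ(1.100) ≈ 0.864

0.864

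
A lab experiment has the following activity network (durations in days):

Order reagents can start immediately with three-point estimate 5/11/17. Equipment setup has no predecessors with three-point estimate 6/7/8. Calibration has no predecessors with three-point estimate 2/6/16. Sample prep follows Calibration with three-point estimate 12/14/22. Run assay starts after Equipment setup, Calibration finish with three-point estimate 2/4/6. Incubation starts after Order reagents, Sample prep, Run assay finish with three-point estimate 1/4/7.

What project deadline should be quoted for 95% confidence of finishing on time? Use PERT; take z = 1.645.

te_Order reagents = (5 + 4·11 + 17)/6 = 66/6 = 11; σ²_Order reagents = ((17−5)/6)² = 4.000
te_Equipment setup = (6 + 4·7 + 8)/6 = 42/6 = 7; σ²_Equipment setup = ((8−6)/6)² = 0.111
te_Calibration = (2 + 4·6 + 16)/6 = 42/6 = 7; σ²_Calibration = ((16−2)/6)² = 5.444
te_Sample prep = (12 + 4·14 + 22)/6 = 90/6 = 15; σ²_Sample prep = ((22−12)/6)² = 2.778
te_Run assay = (2 + 4·4 + 6)/6 = 24/6 = 4; σ²_Run assay = ((6−2)/6)² = 0.444
te_Incubation = (1 + 4·4 + 7)/6 = 24/6 = 4; σ²_Incubation = ((7−1)/6)² = 1.000

Forward pass:
ES_Order reagents = 0; EF_Order reagents = 11
ES_Equipment setup = 0; EF_Equipment setup = 7
ES_Calibration = 0; EF_Calibration = 7
ES_Sample prep = 7; EF_Sample prep = 7+15 = 22
ES_Run assay = max(EF_Equipment setup=7, EF_Calibration=7) = 7; EF_Run assay = 7+4 = 11
ES_Incubation = max(EF_Order reagents=11, EF_Sample prep=22, EF_Run assay=11) = 22; EF_Incubation = 22+4 = 26
Expected project duration μ = 26 days. Critical path: Calibration → Sample prep → Incubation.

Variance along critical path = 5.444 + 2.778 + 1.000 = 9.222; σ = 3.037 days.
D = μ + z·σ = 26 + 1.645·3.037 = 31.0 days

31.0 days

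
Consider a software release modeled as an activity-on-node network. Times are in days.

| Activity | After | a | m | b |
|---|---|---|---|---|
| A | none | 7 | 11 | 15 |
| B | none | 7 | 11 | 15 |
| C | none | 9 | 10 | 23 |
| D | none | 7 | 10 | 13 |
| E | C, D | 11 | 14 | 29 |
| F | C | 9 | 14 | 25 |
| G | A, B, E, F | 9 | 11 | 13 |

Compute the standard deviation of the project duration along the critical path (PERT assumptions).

te_A = (7 + 4·11 + 15)/6 = 66/6 = 11; σ²_A = ((15−7)/6)² = 1.778
te_B = (7 + 4·11 + 15)/6 = 66/6 = 11; σ²_B = ((15−7)/6)² = 1.778
te_C = (9 + 4·10 + 23)/6 = 72/6 = 12; σ²_C = ((23−9)/6)² = 5.444
te_D = (7 + 4·10 + 13)/6 = 60/6 = 10; σ²_D = ((13−7)/6)² = 1.000
te_E = (11 + 4·14 + 29)/6 = 96/6 = 16; σ²_E = ((29−11)/6)² = 9.000
te_F = (9 + 4·14 + 25)/6 = 90/6 = 15; σ²_F = ((25−9)/6)² = 7.111
te_G = (9 + 4·11 + 13)/6 = 66/6 = 11; σ²_G = ((13−9)/6)² = 0.444

Forward pass:
ES_A = 0; EF_A = 11
ES_B = 0; EF_B = 11
ES_C = 0; EF_C = 12
ES_D = 0; EF_D = 10
ES_E = max(EF_C=12, EF_D=10) = 12; EF_E = 12+16 = 28
ES_F = 12; EF_F = 12+15 = 27
ES_G = max(EF_A=11, EF_B=11, EF_E=28, EF_F=27) = 28; EF_G = 28+11 = 39
Expected project duration μ = 39 days. Critical path: C → E → G.

Variance along critical path = 5.444 + 9.000 + 0.444 = 14.889
σ = √14.889 = 3.859 days

3.86 days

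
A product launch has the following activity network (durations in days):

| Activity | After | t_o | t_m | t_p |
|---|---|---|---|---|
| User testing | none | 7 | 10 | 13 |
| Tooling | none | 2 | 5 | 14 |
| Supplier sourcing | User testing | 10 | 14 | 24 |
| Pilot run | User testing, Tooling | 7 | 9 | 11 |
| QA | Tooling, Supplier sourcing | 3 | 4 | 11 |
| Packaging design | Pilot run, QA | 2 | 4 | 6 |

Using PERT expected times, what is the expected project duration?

34 days

te_User testing = (7 + 4·10 + 13)/6 = 60/6 = 10
te_Tooling = (2 + 4·5 + 14)/6 = 36/6 = 6
te_Supplier sourcing = (10 + 4·14 + 24)/6 = 90/6 = 15
te_Pilot run = (7 + 4·9 + 11)/6 = 54/6 = 9
te_QA = (3 + 4·4 + 11)/6 = 30/6 = 5
te_Packaging design = (2 + 4·4 + 6)/6 = 24/6 = 4

Forward pass:
ES_User testing = 0; EF_User testing = 10
ES_Tooling = 0; EF_Tooling = 6
ES_Supplier sourcing = 10; EF_Supplier sourcing = 10+15 = 25
ES_Pilot run = max(EF_User testing=10, EF_Tooling=6) = 10; EF_Pilot run = 10+9 = 19
ES_QA = max(EF_Tooling=6, EF_Supplier sourcing=25) = 25; EF_QA = 25+5 = 30
ES_Packaging design = max(EF_Pilot run=19, EF_QA=30) = 30; EF_Packaging design = 30+4 = 34
Expected project duration μ = 34 days. Critical path: User testing → Supplier sourcing → QA → Packaging design.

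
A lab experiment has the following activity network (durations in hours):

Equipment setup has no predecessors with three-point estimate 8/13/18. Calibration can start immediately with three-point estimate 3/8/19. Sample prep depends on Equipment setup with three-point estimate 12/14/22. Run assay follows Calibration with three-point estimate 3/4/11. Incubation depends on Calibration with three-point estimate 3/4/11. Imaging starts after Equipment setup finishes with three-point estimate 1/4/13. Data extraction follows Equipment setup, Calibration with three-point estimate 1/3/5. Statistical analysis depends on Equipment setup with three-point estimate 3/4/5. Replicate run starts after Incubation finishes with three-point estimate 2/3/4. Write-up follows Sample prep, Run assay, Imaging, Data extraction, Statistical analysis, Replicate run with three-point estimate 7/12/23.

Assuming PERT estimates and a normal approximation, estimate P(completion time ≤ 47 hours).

te_Equipment setup = (8 + 4·13 + 18)/6 = 78/6 = 13; σ²_Equipment setup = ((18−8)/6)² = 2.778
te_Calibration = (3 + 4·8 + 19)/6 = 54/6 = 9; σ²_Calibration = ((19−3)/6)² = 7.111
te_Sample prep = (12 + 4·14 + 22)/6 = 90/6 = 15; σ²_Sample prep = ((22−12)/6)² = 2.778
te_Run assay = (3 + 4·4 + 11)/6 = 30/6 = 5; σ²_Run assay = ((11−3)/6)² = 1.778
te_Incubation = (3 + 4·4 + 11)/6 = 30/6 = 5; σ²_Incubation = ((11−3)/6)² = 1.778
te_Imaging = (1 + 4·4 + 13)/6 = 30/6 = 5; σ²_Imaging = ((13−1)/6)² = 4.000
te_Data extraction = (1 + 4·3 + 5)/6 = 18/6 = 3; σ²_Data extraction = ((5−1)/6)² = 0.444
te_Statistical analysis = (3 + 4·4 + 5)/6 = 24/6 = 4; σ²_Statistical analysis = ((5−3)/6)² = 0.111
te_Replicate run = (2 + 4·3 + 4)/6 = 18/6 = 3; σ²_Replicate run = ((4−2)/6)² = 0.111
te_Write-up = (7 + 4·12 + 23)/6 = 78/6 = 13; σ²_Write-up = ((23−7)/6)² = 7.111

Forward pass:
ES_Equipment setup = 0; EF_Equipment setup = 13
ES_Calibration = 0; EF_Calibration = 9
ES_Sample prep = 13; EF_Sample prep = 13+15 = 28
ES_Run assay = 9; EF_Run assay = 9+5 = 14
ES_Incubation = 9; EF_Incubation = 9+5 = 14
ES_Imaging = 13; EF_Imaging = 13+5 = 18
ES_Data extraction = max(EF_Equipment setup=13, EF_Calibration=9) = 13; EF_Data extraction = 13+3 = 16
ES_Statistical analysis = 13; EF_Statistical analysis = 13+4 = 17
ES_Replicate run = 14; EF_Replicate run = 14+3 = 17
ES_Write-up = max(EF_Sample prep=28, EF_Run assay=14, EF_Imaging=18, EF_Data extraction=16, EF_Statistical analysis=17, EF_Replicate run=17) = 28; EF_Write-up = 28+13 = 41
Expected project duration μ = 41 hours. Critical path: Equipment setup → Sample prep → Write-up.

Variance along critical path = 2.778 + 2.778 + 7.111 = 12.667; σ = √12.667 = 3.559 hours.
Z = (47 − 41) / 3.559 = 1.686
P(T ≤ 47) = Φ(1.686) ≈ 0.954

0.954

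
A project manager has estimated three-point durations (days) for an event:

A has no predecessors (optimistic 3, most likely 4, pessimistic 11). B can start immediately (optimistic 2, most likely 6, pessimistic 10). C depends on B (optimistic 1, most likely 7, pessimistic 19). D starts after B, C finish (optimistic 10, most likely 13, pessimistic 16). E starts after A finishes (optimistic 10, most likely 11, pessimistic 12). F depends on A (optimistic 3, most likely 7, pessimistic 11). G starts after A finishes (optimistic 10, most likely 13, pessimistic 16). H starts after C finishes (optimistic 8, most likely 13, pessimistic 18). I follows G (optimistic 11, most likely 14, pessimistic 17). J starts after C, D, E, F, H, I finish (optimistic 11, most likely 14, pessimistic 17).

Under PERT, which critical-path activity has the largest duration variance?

te_A = (3 + 4·4 + 11)/6 = 30/6 = 5; σ²_A = ((11−3)/6)² = 1.778
te_B = (2 + 4·6 + 10)/6 = 36/6 = 6; σ²_B = ((10−2)/6)² = 1.778
te_C = (1 + 4·7 + 19)/6 = 48/6 = 8; σ²_C = ((19−1)/6)² = 9.000
te_D = (10 + 4·13 + 16)/6 = 78/6 = 13; σ²_D = ((16−10)/6)² = 1.000
te_E = (10 + 4·11 + 12)/6 = 66/6 = 11; σ²_E = ((12−10)/6)² = 0.111
te_F = (3 + 4·7 + 11)/6 = 42/6 = 7; σ²_F = ((11−3)/6)² = 1.778
te_G = (10 + 4·13 + 16)/6 = 78/6 = 13; σ²_G = ((16−10)/6)² = 1.000
te_H = (8 + 4·13 + 18)/6 = 78/6 = 13; σ²_H = ((18−8)/6)² = 2.778
te_I = (11 + 4·14 + 17)/6 = 84/6 = 14; σ²_I = ((17−11)/6)² = 1.000
te_J = (11 + 4·14 + 17)/6 = 84/6 = 14; σ²_J = ((17−11)/6)² = 1.000

Forward pass:
ES_A = 0; EF_A = 5
ES_B = 0; EF_B = 6
ES_C = 6; EF_C = 6+8 = 14
ES_D = max(EF_B=6, EF_C=14) = 14; EF_D = 14+13 = 27
ES_E = 5; EF_E = 5+11 = 16
ES_F = 5; EF_F = 5+7 = 12
ES_G = 5; EF_G = 5+13 = 18
ES_H = 14; EF_H = 14+13 = 27
ES_I = 18; EF_I = 18+14 = 32
ES_J = max(EF_C=14, EF_D=27, EF_E=16, EF_F=12, EF_H=27, EF_I=32) = 32; EF_J = 32+14 = 46
Expected project duration μ = 46 days. Critical path: A → G → I → J.

Variances on critical path: σ²_A=1.778, σ²_G=1.000, σ²_I=1.000, σ²_J=1.000.
Largest is σ²_A = 1.778.

A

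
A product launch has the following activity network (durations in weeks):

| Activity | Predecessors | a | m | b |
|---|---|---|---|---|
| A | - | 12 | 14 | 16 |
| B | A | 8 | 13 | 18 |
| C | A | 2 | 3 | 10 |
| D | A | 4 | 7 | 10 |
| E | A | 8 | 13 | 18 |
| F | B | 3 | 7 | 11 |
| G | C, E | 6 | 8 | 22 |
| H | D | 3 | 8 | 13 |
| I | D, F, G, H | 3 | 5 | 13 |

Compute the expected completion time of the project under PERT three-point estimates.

te_A = (12 + 4·14 + 16)/6 = 84/6 = 14
te_B = (8 + 4·13 + 18)/6 = 78/6 = 13
te_C = (2 + 4·3 + 10)/6 = 24/6 = 4
te_D = (4 + 4·7 + 10)/6 = 42/6 = 7
te_E = (8 + 4·13 + 18)/6 = 78/6 = 13
te_F = (3 + 4·7 + 11)/6 = 42/6 = 7
te_G = (6 + 4·8 + 22)/6 = 60/6 = 10
te_H = (3 + 4·8 + 13)/6 = 48/6 = 8
te_I = (3 + 4·5 + 13)/6 = 36/6 = 6

Forward pass:
ES_A = 0; EF_A = 14
ES_B = 14; EF_B = 14+13 = 27
ES_C = 14; EF_C = 14+4 = 18
ES_D = 14; EF_D = 14+7 = 21
ES_E = 14; EF_E = 14+13 = 27
ES_F = 27; EF_F = 27+7 = 34
ES_G = max(EF_C=18, EF_E=27) = 27; EF_G = 27+10 = 37
ES_H = 21; EF_H = 21+8 = 29
ES_I = max(EF_D=21, EF_F=34, EF_G=37, EF_H=29) = 37; EF_I = 37+6 = 43
Expected project duration μ = 43 weeks. Critical path: A → E → G → I.

43 weeks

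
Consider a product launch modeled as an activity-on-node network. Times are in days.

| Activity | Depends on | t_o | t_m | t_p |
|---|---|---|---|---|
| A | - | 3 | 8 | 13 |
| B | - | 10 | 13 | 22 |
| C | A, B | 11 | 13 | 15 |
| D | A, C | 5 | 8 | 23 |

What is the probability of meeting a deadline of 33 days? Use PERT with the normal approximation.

0.138

te_A = (3 + 4·8 + 13)/6 = 48/6 = 8; σ²_A = ((13−3)/6)² = 2.778
te_B = (10 + 4·13 + 22)/6 = 84/6 = 14; σ²_B = ((22−10)/6)² = 4.000
te_C = (11 + 4·13 + 15)/6 = 78/6 = 13; σ²_C = ((15−11)/6)² = 0.444
te_D = (5 + 4·8 + 23)/6 = 60/6 = 10; σ²_D = ((23−5)/6)² = 9.000

Forward pass:
ES_A = 0; EF_A = 8
ES_B = 0; EF_B = 14
ES_C = max(EF_A=8, EF_B=14) = 14; EF_C = 14+13 = 27
ES_D = max(EF_A=8, EF_C=27) = 27; EF_D = 27+10 = 37
Expected project duration μ = 37 days. Critical path: B → C → D.

Variance along critical path = 4.000 + 0.444 + 9.000 = 13.444; σ = √13.444 = 3.667 days.
Z = (33 − 37) / 3.667 = -1.091
P(T ≤ 33) = Φ(-1.091) ≈ 0.138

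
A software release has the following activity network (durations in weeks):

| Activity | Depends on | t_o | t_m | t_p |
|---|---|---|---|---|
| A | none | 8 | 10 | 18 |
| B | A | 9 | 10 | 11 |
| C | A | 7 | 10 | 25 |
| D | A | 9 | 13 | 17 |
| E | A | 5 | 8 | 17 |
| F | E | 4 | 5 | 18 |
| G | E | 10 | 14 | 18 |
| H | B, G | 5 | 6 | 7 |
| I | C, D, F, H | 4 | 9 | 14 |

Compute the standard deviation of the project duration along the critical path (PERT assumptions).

3.38 weeks

te_A = (8 + 4·10 + 18)/6 = 66/6 = 11; σ²_A = ((18−8)/6)² = 2.778
te_B = (9 + 4·10 + 11)/6 = 60/6 = 10; σ²_B = ((11−9)/6)² = 0.111
te_C = (7 + 4·10 + 25)/6 = 72/6 = 12; σ²_C = ((25−7)/6)² = 9.000
te_D = (9 + 4·13 + 17)/6 = 78/6 = 13; σ²_D = ((17−9)/6)² = 1.778
te_E = (5 + 4·8 + 17)/6 = 54/6 = 9; σ²_E = ((17−5)/6)² = 4.000
te_F = (4 + 4·5 + 18)/6 = 42/6 = 7; σ²_F = ((18−4)/6)² = 5.444
te_G = (10 + 4·14 + 18)/6 = 84/6 = 14; σ²_G = ((18−10)/6)² = 1.778
te_H = (5 + 4·6 + 7)/6 = 36/6 = 6; σ²_H = ((7−5)/6)² = 0.111
te_I = (4 + 4·9 + 14)/6 = 54/6 = 9; σ²_I = ((14−4)/6)² = 2.778

Forward pass:
ES_A = 0; EF_A = 11
ES_B = 11; EF_B = 11+10 = 21
ES_C = 11; EF_C = 11+12 = 23
ES_D = 11; EF_D = 11+13 = 24
ES_E = 11; EF_E = 11+9 = 20
ES_F = 20; EF_F = 20+7 = 27
ES_G = 20; EF_G = 20+14 = 34
ES_H = max(EF_B=21, EF_G=34) = 34; EF_H = 34+6 = 40
ES_I = max(EF_C=23, EF_D=24, EF_F=27, EF_H=40) = 40; EF_I = 40+9 = 49
Expected project duration μ = 49 weeks. Critical path: A → E → G → H → I.

Variance along critical path = 2.778 + 4.000 + 1.778 + 0.111 + 2.778 = 11.444
σ = √11.444 = 3.383 weeks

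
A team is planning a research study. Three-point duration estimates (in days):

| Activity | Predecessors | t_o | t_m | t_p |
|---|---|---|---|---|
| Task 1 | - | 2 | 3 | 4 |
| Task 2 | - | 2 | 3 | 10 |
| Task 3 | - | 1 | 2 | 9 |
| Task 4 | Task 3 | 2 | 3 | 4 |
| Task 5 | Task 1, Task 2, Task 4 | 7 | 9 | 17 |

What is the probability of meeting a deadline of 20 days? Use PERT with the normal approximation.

0.968

te_Task 1 = (2 + 4·3 + 4)/6 = 18/6 = 3; σ²_Task 1 = ((4−2)/6)² = 0.111
te_Task 2 = (2 + 4·3 + 10)/6 = 24/6 = 4; σ²_Task 2 = ((10−2)/6)² = 1.778
te_Task 3 = (1 + 4·2 + 9)/6 = 18/6 = 3; σ²_Task 3 = ((9−1)/6)² = 1.778
te_Task 4 = (2 + 4·3 + 4)/6 = 18/6 = 3; σ²_Task 4 = ((4−2)/6)² = 0.111
te_Task 5 = (7 + 4·9 + 17)/6 = 60/6 = 10; σ²_Task 5 = ((17−7)/6)² = 2.778

Forward pass:
ES_Task 1 = 0; EF_Task 1 = 3
ES_Task 2 = 0; EF_Task 2 = 4
ES_Task 3 = 0; EF_Task 3 = 3
ES_Task 4 = 3; EF_Task 4 = 3+3 = 6
ES_Task 5 = max(EF_Task 1=3, EF_Task 2=4, EF_Task 4=6) = 6; EF_Task 5 = 6+10 = 16
Expected project duration μ = 16 days. Critical path: Task 3 → Task 4 → Task 5.

Variance along critical path = 1.778 + 0.111 + 2.778 = 4.667; σ = √4.667 = 2.160 days.
Z = (20 − 16) / 2.160 = 1.852
P(T ≤ 20) = Φ(1.852) ≈ 0.968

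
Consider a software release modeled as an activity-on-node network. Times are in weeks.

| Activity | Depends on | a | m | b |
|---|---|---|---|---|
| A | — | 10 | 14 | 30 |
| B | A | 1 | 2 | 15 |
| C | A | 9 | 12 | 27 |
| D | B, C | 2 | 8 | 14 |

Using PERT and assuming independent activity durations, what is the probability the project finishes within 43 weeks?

0.846

te_A = (10 + 4·14 + 30)/6 = 96/6 = 16; σ²_A = ((30−10)/6)² = 11.111
te_B = (1 + 4·2 + 15)/6 = 24/6 = 4; σ²_B = ((15−1)/6)² = 5.444
te_C = (9 + 4·12 + 27)/6 = 84/6 = 14; σ²_C = ((27−9)/6)² = 9.000
te_D = (2 + 4·8 + 14)/6 = 48/6 = 8; σ²_D = ((14−2)/6)² = 4.000

Forward pass:
ES_A = 0; EF_A = 16
ES_B = 16; EF_B = 16+4 = 20
ES_C = 16; EF_C = 16+14 = 30
ES_D = max(EF_B=20, EF_C=30) = 30; EF_D = 30+8 = 38
Expected project duration μ = 38 weeks. Critical path: A → C → D.

Variance along critical path = 11.111 + 9.000 + 4.000 = 24.111; σ = √24.111 = 4.910 weeks.
Z = (43 − 38) / 4.910 = 1.018
P(T ≤ 43) = Φ(1.018) ≈ 0.846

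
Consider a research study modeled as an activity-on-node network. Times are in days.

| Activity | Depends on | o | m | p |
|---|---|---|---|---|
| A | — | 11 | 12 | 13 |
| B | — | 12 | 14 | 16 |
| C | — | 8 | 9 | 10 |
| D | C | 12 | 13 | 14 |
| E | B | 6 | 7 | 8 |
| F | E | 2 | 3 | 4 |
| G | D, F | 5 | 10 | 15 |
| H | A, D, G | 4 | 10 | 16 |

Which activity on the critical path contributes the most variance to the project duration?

te_A = (11 + 4·12 + 13)/6 = 72/6 = 12; σ²_A = ((13−11)/6)² = 0.111
te_B = (12 + 4·14 + 16)/6 = 84/6 = 14; σ²_B = ((16−12)/6)² = 0.444
te_C = (8 + 4·9 + 10)/6 = 54/6 = 9; σ²_C = ((10−8)/6)² = 0.111
te_D = (12 + 4·13 + 14)/6 = 78/6 = 13; σ²_D = ((14−12)/6)² = 0.111
te_E = (6 + 4·7 + 8)/6 = 42/6 = 7; σ²_E = ((8−6)/6)² = 0.111
te_F = (2 + 4·3 + 4)/6 = 18/6 = 3; σ²_F = ((4−2)/6)² = 0.111
te_G = (5 + 4·10 + 15)/6 = 60/6 = 10; σ²_G = ((15−5)/6)² = 2.778
te_H = (4 + 4·10 + 16)/6 = 60/6 = 10; σ²_H = ((16−4)/6)² = 4.000

Forward pass:
ES_A = 0; EF_A = 12
ES_B = 0; EF_B = 14
ES_C = 0; EF_C = 9
ES_D = 9; EF_D = 9+13 = 22
ES_E = 14; EF_E = 14+7 = 21
ES_F = 21; EF_F = 21+3 = 24
ES_G = max(EF_D=22, EF_F=24) = 24; EF_G = 24+10 = 34
ES_H = max(EF_A=12, EF_D=22, EF_G=34) = 34; EF_H = 34+10 = 44
Expected project duration μ = 44 days. Critical path: B → E → F → G → H.

Variances on critical path: σ²_B=0.444, σ²_E=0.111, σ²_F=0.111, σ²_G=2.778, σ²_H=4.000.
Largest is σ²_H = 4.000.

H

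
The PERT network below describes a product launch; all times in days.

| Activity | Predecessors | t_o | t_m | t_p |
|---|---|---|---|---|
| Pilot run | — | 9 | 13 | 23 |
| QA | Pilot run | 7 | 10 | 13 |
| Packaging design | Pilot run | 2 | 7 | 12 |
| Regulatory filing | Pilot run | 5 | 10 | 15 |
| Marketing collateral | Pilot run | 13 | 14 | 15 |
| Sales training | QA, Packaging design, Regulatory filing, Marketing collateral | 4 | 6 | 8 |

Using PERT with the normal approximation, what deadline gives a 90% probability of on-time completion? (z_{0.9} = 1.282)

37.1 days

te_Pilot run = (9 + 4·13 + 23)/6 = 84/6 = 14; σ²_Pilot run = ((23−9)/6)² = 5.444
te_QA = (7 + 4·10 + 13)/6 = 60/6 = 10; σ²_QA = ((13−7)/6)² = 1.000
te_Packaging design = (2 + 4·7 + 12)/6 = 42/6 = 7; σ²_Packaging design = ((12−2)/6)² = 2.778
te_Regulatory filing = (5 + 4·10 + 15)/6 = 60/6 = 10; σ²_Regulatory filing = ((15−5)/6)² = 2.778
te_Marketing collateral = (13 + 4·14 + 15)/6 = 84/6 = 14; σ²_Marketing collateral = ((15−13)/6)² = 0.111
te_Sales training = (4 + 4·6 + 8)/6 = 36/6 = 6; σ²_Sales training = ((8−4)/6)² = 0.444

Forward pass:
ES_Pilot run = 0; EF_Pilot run = 14
ES_QA = 14; EF_QA = 14+10 = 24
ES_Packaging design = 14; EF_Packaging design = 14+7 = 21
ES_Regulatory filing = 14; EF_Regulatory filing = 14+10 = 24
ES_Marketing collateral = 14; EF_Marketing collateral = 14+14 = 28
ES_Sales training = max(EF_QA=24, EF_Packaging design=21, EF_Regulatory filing=24, EF_Marketing collateral=28) = 28; EF_Sales training = 28+6 = 34
Expected project duration μ = 34 days. Critical path: Pilot run → Marketing collateral → Sales training.

Variance along critical path = 5.444 + 0.111 + 0.444 = 6.000; σ = 2.449 days.
D = μ + z·σ = 34 + 1.282·2.449 = 37.1 days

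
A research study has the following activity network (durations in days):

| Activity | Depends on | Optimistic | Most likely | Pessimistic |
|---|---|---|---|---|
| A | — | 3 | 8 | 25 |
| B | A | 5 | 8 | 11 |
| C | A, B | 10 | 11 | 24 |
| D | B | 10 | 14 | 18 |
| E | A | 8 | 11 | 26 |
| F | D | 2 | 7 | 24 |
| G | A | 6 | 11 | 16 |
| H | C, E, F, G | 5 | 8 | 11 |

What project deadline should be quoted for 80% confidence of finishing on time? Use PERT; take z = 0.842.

53.7 days

te_A = (3 + 4·8 + 25)/6 = 60/6 = 10; σ²_A = ((25−3)/6)² = 13.444
te_B = (5 + 4·8 + 11)/6 = 48/6 = 8; σ²_B = ((11−5)/6)² = 1.000
te_C = (10 + 4·11 + 24)/6 = 78/6 = 13; σ²_C = ((24−10)/6)² = 5.444
te_D = (10 + 4·14 + 18)/6 = 84/6 = 14; σ²_D = ((18−10)/6)² = 1.778
te_E = (8 + 4·11 + 26)/6 = 78/6 = 13; σ²_E = ((26−8)/6)² = 9.000
te_F = (2 + 4·7 + 24)/6 = 54/6 = 9; σ²_F = ((24−2)/6)² = 13.444
te_G = (6 + 4·11 + 16)/6 = 66/6 = 11; σ²_G = ((16−6)/6)² = 2.778
te_H = (5 + 4·8 + 11)/6 = 48/6 = 8; σ²_H = ((11−5)/6)² = 1.000

Forward pass:
ES_A = 0; EF_A = 10
ES_B = 10; EF_B = 10+8 = 18
ES_C = max(EF_A=10, EF_B=18) = 18; EF_C = 18+13 = 31
ES_D = 18; EF_D = 18+14 = 32
ES_E = 10; EF_E = 10+13 = 23
ES_F = 32; EF_F = 32+9 = 41
ES_G = 10; EF_G = 10+11 = 21
ES_H = max(EF_C=31, EF_E=23, EF_F=41, EF_G=21) = 41; EF_H = 41+8 = 49
Expected project duration μ = 49 days. Critical path: A → B → D → F → H.

Variance along critical path = 13.444 + 1.000 + 1.778 + 13.444 + 1.000 = 30.667; σ = 5.538 days.
D = μ + z·σ = 49 + 0.842·5.538 = 53.7 days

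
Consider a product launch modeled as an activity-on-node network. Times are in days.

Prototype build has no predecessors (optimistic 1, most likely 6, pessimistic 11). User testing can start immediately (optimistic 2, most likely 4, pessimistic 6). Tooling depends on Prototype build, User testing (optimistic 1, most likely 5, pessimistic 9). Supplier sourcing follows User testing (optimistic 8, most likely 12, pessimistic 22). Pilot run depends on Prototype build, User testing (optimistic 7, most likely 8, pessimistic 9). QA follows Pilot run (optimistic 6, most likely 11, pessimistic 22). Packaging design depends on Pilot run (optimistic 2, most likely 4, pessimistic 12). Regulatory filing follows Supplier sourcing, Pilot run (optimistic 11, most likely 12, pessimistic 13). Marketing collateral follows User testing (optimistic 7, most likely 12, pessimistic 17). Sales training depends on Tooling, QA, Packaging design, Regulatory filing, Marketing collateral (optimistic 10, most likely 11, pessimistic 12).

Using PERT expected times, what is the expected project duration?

40 days

te_Prototype build = (1 + 4·6 + 11)/6 = 36/6 = 6
te_User testing = (2 + 4·4 + 6)/6 = 24/6 = 4
te_Tooling = (1 + 4·5 + 9)/6 = 30/6 = 5
te_Supplier sourcing = (8 + 4·12 + 22)/6 = 78/6 = 13
te_Pilot run = (7 + 4·8 + 9)/6 = 48/6 = 8
te_QA = (6 + 4·11 + 22)/6 = 72/6 = 12
te_Packaging design = (2 + 4·4 + 12)/6 = 30/6 = 5
te_Regulatory filing = (11 + 4·12 + 13)/6 = 72/6 = 12
te_Marketing collateral = (7 + 4·12 + 17)/6 = 72/6 = 12
te_Sales training = (10 + 4·11 + 12)/6 = 66/6 = 11

Forward pass:
ES_Prototype build = 0; EF_Prototype build = 6
ES_User testing = 0; EF_User testing = 4
ES_Tooling = max(EF_Prototype build=6, EF_User testing=4) = 6; EF_Tooling = 6+5 = 11
ES_Supplier sourcing = 4; EF_Supplier sourcing = 4+13 = 17
ES_Pilot run = max(EF_Prototype build=6, EF_User testing=4) = 6; EF_Pilot run = 6+8 = 14
ES_QA = 14; EF_QA = 14+12 = 26
ES_Packaging design = 14; EF_Packaging design = 14+5 = 19
ES_Regulatory filing = max(EF_Supplier sourcing=17, EF_Pilot run=14) = 17; EF_Regulatory filing = 17+12 = 29
ES_Marketing collateral = 4; EF_Marketing collateral = 4+12 = 16
ES_Sales training = max(EF_Tooling=11, EF_QA=26, EF_Packaging design=19, EF_Regulatory filing=29, EF_Marketing collateral=16) = 29; EF_Sales training = 29+11 = 40
Expected project duration μ = 40 days. Critical path: User testing → Supplier sourcing → Regulatory filing → Sales training.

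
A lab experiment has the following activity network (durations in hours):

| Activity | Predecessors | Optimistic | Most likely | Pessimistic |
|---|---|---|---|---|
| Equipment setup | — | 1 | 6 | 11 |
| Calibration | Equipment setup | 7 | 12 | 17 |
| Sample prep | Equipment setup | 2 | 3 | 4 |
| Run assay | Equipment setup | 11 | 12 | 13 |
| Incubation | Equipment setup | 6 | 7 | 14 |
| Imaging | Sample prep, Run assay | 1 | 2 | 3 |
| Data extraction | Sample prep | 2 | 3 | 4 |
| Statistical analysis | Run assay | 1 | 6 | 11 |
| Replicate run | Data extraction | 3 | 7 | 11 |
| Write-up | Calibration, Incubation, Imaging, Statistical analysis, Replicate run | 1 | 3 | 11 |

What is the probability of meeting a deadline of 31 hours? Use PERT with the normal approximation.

0.849

te_Equipment setup = (1 + 4·6 + 11)/6 = 36/6 = 6; σ²_Equipment setup = ((11−1)/6)² = 2.778
te_Calibration = (7 + 4·12 + 17)/6 = 72/6 = 12; σ²_Calibration = ((17−7)/6)² = 2.778
te_Sample prep = (2 + 4·3 + 4)/6 = 18/6 = 3; σ²_Sample prep = ((4−2)/6)² = 0.111
te_Run assay = (11 + 4·12 + 13)/6 = 72/6 = 12; σ²_Run assay = ((13−11)/6)² = 0.111
te_Incubation = (6 + 4·7 + 14)/6 = 48/6 = 8; σ²_Incubation = ((14−6)/6)² = 1.778
te_Imaging = (1 + 4·2 + 3)/6 = 12/6 = 2; σ²_Imaging = ((3−1)/6)² = 0.111
te_Data extraction = (2 + 4·3 + 4)/6 = 18/6 = 3; σ²_Data extraction = ((4−2)/6)² = 0.111
te_Statistical analysis = (1 + 4·6 + 11)/6 = 36/6 = 6; σ²_Statistical analysis = ((11−1)/6)² = 2.778
te_Replicate run = (3 + 4·7 + 11)/6 = 42/6 = 7; σ²_Replicate run = ((11−3)/6)² = 1.778
te_Write-up = (1 + 4·3 + 11)/6 = 24/6 = 4; σ²_Write-up = ((11−1)/6)² = 2.778

Forward pass:
ES_Equipment setup = 0; EF_Equipment setup = 6
ES_Calibration = 6; EF_Calibration = 6+12 = 18
ES_Sample prep = 6; EF_Sample prep = 6+3 = 9
ES_Run assay = 6; EF_Run assay = 6+12 = 18
ES_Incubation = 6; EF_Incubation = 6+8 = 14
ES_Imaging = max(EF_Sample prep=9, EF_Run assay=18) = 18; EF_Imaging = 18+2 = 20
ES_Data extraction = 9; EF_Data extraction = 9+3 = 12
ES_Statistical analysis = 18; EF_Statistical analysis = 18+6 = 24
ES_Replicate run = 12; EF_Replicate run = 12+7 = 19
ES_Write-up = max(EF_Calibration=18, EF_Incubation=14, EF_Imaging=20, EF_Statistical analysis=24, EF_Replicate run=19) = 24; EF_Write-up = 24+4 = 28
Expected project duration μ = 28 hours. Critical path: Equipment setup → Run assay → Statistical analysis → Write-up.

Variance along critical path = 2.778 + 0.111 + 2.778 + 2.778 = 8.444; σ = √8.444 = 2.906 hours.
Z = (31 − 28) / 2.906 = 1.032
P(T ≤ 31) = Φ(1.032) ≈ 0.849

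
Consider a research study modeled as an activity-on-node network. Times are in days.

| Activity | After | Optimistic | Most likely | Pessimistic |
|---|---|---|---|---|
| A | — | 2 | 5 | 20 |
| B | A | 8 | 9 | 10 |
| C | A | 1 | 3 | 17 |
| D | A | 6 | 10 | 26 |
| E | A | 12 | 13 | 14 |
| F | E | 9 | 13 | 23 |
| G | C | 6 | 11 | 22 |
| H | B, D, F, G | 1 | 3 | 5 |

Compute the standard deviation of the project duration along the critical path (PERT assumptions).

3.87 days

te_A = (2 + 4·5 + 20)/6 = 42/6 = 7; σ²_A = ((20−2)/6)² = 9.000
te_B = (8 + 4·9 + 10)/6 = 54/6 = 9; σ²_B = ((10−8)/6)² = 0.111
te_C = (1 + 4·3 + 17)/6 = 30/6 = 5; σ²_C = ((17−1)/6)² = 7.111
te_D = (6 + 4·10 + 26)/6 = 72/6 = 12; σ²_D = ((26−6)/6)² = 11.111
te_E = (12 + 4·13 + 14)/6 = 78/6 = 13; σ²_E = ((14−12)/6)² = 0.111
te_F = (9 + 4·13 + 23)/6 = 84/6 = 14; σ²_F = ((23−9)/6)² = 5.444
te_G = (6 + 4·11 + 22)/6 = 72/6 = 12; σ²_G = ((22−6)/6)² = 7.111
te_H = (1 + 4·3 + 5)/6 = 18/6 = 3; σ²_H = ((5−1)/6)² = 0.444

Forward pass:
ES_A = 0; EF_A = 7
ES_B = 7; EF_B = 7+9 = 16
ES_C = 7; EF_C = 7+5 = 12
ES_D = 7; EF_D = 7+12 = 19
ES_E = 7; EF_E = 7+13 = 20
ES_F = 20; EF_F = 20+14 = 34
ES_G = 12; EF_G = 12+12 = 24
ES_H = max(EF_B=16, EF_D=19, EF_F=34, EF_G=24) = 34; EF_H = 34+3 = 37
Expected project duration μ = 37 days. Critical path: A → E → F → H.

Variance along critical path = 9.000 + 0.111 + 5.444 + 0.444 = 15.000
σ = √15.000 = 3.873 days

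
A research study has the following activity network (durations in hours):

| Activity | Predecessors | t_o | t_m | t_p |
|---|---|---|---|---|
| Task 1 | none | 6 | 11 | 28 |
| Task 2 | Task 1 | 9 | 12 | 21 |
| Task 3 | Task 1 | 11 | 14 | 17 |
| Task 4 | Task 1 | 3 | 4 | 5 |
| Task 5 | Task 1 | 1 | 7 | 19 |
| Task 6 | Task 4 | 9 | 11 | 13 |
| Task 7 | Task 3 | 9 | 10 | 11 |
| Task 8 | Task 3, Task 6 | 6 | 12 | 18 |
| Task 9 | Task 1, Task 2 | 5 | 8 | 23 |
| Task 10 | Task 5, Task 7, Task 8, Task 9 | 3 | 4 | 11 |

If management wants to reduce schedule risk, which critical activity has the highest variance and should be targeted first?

te_Task 1 = (6 + 4·11 + 28)/6 = 78/6 = 13; σ²_Task 1 = ((28−6)/6)² = 13.444
te_Task 2 = (9 + 4·12 + 21)/6 = 78/6 = 13; σ²_Task 2 = ((21−9)/6)² = 4.000
te_Task 3 = (11 + 4·14 + 17)/6 = 84/6 = 14; σ²_Task 3 = ((17−11)/6)² = 1.000
te_Task 4 = (3 + 4·4 + 5)/6 = 24/6 = 4; σ²_Task 4 = ((5−3)/6)² = 0.111
te_Task 5 = (1 + 4·7 + 19)/6 = 48/6 = 8; σ²_Task 5 = ((19−1)/6)² = 9.000
te_Task 6 = (9 + 4·11 + 13)/6 = 66/6 = 11; σ²_Task 6 = ((13−9)/6)² = 0.444
te_Task 7 = (9 + 4·10 + 11)/6 = 60/6 = 10; σ²_Task 7 = ((11−9)/6)² = 0.111
te_Task 8 = (6 + 4·12 + 18)/6 = 72/6 = 12; σ²_Task 8 = ((18−6)/6)² = 4.000
te_Task 9 = (5 + 4·8 + 23)/6 = 60/6 = 10; σ²_Task 9 = ((23−5)/6)² = 9.000
te_Task 10 = (3 + 4·4 + 11)/6 = 30/6 = 5; σ²_Task 10 = ((11−3)/6)² = 1.778

Forward pass:
ES_Task 1 = 0; EF_Task 1 = 13
ES_Task 2 = 13; EF_Task 2 = 13+13 = 26
ES_Task 3 = 13; EF_Task 3 = 13+14 = 27
ES_Task 4 = 13; EF_Task 4 = 13+4 = 17
ES_Task 5 = 13; EF_Task 5 = 13+8 = 21
ES_Task 6 = 17; EF_Task 6 = 17+11 = 28
ES_Task 7 = 27; EF_Task 7 = 27+10 = 37
ES_Task 8 = max(EF_Task 3=27, EF_Task 6=28) = 28; EF_Task 8 = 28+12 = 40
ES_Task 9 = max(EF_Task 1=13, EF_Task 2=26) = 26; EF_Task 9 = 26+10 = 36
ES_Task 10 = max(EF_Task 5=21, EF_Task 7=37, EF_Task 8=40, EF_Task 9=36) = 40; EF_Task 10 = 40+5 = 45
Expected project duration μ = 45 hours. Critical path: Task 1 → Task 4 → Task 6 → Task 8 → Task 10.

Variances on critical path: σ²_Task 1=13.444, σ²_Task 4=0.111, σ²_Task 6=0.444, σ²_Task 8=4.000, σ²_Task 10=1.778.
Largest is σ²_Task 1 = 13.444.

Task 1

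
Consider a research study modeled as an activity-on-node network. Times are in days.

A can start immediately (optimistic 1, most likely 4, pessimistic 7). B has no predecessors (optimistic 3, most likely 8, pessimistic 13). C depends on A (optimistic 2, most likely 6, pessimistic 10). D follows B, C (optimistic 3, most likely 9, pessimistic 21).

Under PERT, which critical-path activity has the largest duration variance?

te_A = (1 + 4·4 + 7)/6 = 24/6 = 4; σ²_A = ((7−1)/6)² = 1.000
te_B = (3 + 4·8 + 13)/6 = 48/6 = 8; σ²_B = ((13−3)/6)² = 2.778
te_C = (2 + 4·6 + 10)/6 = 36/6 = 6; σ²_C = ((10−2)/6)² = 1.778
te_D = (3 + 4·9 + 21)/6 = 60/6 = 10; σ²_D = ((21−3)/6)² = 9.000

Forward pass:
ES_A = 0; EF_A = 4
ES_B = 0; EF_B = 8
ES_C = 4; EF_C = 4+6 = 10
ES_D = max(EF_B=8, EF_C=10) = 10; EF_D = 10+10 = 20
Expected project duration μ = 20 days. Critical path: A → C → D.

Variances on critical path: σ²_A=1.000, σ²_C=1.778, σ²_D=9.000.
Largest is σ²_D = 9.000.

D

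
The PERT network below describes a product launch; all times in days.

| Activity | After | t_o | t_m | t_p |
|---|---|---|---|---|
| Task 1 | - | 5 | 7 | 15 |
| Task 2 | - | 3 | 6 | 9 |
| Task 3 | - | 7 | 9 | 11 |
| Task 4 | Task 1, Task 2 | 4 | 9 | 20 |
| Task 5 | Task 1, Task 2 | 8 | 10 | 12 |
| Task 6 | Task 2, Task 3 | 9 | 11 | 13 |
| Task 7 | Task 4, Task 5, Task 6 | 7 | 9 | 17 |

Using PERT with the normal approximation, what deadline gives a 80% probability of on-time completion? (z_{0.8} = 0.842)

31.6 days

te_Task 1 = (5 + 4·7 + 15)/6 = 48/6 = 8; σ²_Task 1 = ((15−5)/6)² = 2.778
te_Task 2 = (3 + 4·6 + 9)/6 = 36/6 = 6; σ²_Task 2 = ((9−3)/6)² = 1.000
te_Task 3 = (7 + 4·9 + 11)/6 = 54/6 = 9; σ²_Task 3 = ((11−7)/6)² = 0.444
te_Task 4 = (4 + 4·9 + 20)/6 = 60/6 = 10; σ²_Task 4 = ((20−4)/6)² = 7.111
te_Task 5 = (8 + 4·10 + 12)/6 = 60/6 = 10; σ²_Task 5 = ((12−8)/6)² = 0.444
te_Task 6 = (9 + 4·11 + 13)/6 = 66/6 = 11; σ²_Task 6 = ((13−9)/6)² = 0.444
te_Task 7 = (7 + 4·9 + 17)/6 = 60/6 = 10; σ²_Task 7 = ((17−7)/6)² = 2.778

Forward pass:
ES_Task 1 = 0; EF_Task 1 = 8
ES_Task 2 = 0; EF_Task 2 = 6
ES_Task 3 = 0; EF_Task 3 = 9
ES_Task 4 = max(EF_Task 1=8, EF_Task 2=6) = 8; EF_Task 4 = 8+10 = 18
ES_Task 5 = max(EF_Task 1=8, EF_Task 2=6) = 8; EF_Task 5 = 8+10 = 18
ES_Task 6 = max(EF_Task 2=6, EF_Task 3=9) = 9; EF_Task 6 = 9+11 = 20
ES_Task 7 = max(EF_Task 4=18, EF_Task 5=18, EF_Task 6=20) = 20; EF_Task 7 = 20+10 = 30
Expected project duration μ = 30 days. Critical path: Task 3 → Task 6 → Task 7.

Variance along critical path = 0.444 + 0.444 + 2.778 = 3.667; σ = 1.915 days.
D = μ + z·σ = 30 + 0.842·1.915 = 31.6 days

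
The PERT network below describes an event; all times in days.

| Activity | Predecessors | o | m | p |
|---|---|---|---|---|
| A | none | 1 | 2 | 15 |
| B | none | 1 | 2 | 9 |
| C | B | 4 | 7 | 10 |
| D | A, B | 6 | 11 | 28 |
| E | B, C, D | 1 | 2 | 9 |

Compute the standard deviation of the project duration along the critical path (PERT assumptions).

4.55 days

te_A = (1 + 4·2 + 15)/6 = 24/6 = 4; σ²_A = ((15−1)/6)² = 5.444
te_B = (1 + 4·2 + 9)/6 = 18/6 = 3; σ²_B = ((9−1)/6)² = 1.778
te_C = (4 + 4·7 + 10)/6 = 42/6 = 7; σ²_C = ((10−4)/6)² = 1.000
te_D = (6 + 4·11 + 28)/6 = 78/6 = 13; σ²_D = ((28−6)/6)² = 13.444
te_E = (1 + 4·2 + 9)/6 = 18/6 = 3; σ²_E = ((9−1)/6)² = 1.778

Forward pass:
ES_A = 0; EF_A = 4
ES_B = 0; EF_B = 3
ES_C = 3; EF_C = 3+7 = 10
ES_D = max(EF_A=4, EF_B=3) = 4; EF_D = 4+13 = 17
ES_E = max(EF_B=3, EF_C=10, EF_D=17) = 17; EF_E = 17+3 = 20
Expected project duration μ = 20 days. Critical path: A → D → E.

Variance along critical path = 5.444 + 13.444 + 1.778 = 20.667
σ = √20.667 = 4.546 days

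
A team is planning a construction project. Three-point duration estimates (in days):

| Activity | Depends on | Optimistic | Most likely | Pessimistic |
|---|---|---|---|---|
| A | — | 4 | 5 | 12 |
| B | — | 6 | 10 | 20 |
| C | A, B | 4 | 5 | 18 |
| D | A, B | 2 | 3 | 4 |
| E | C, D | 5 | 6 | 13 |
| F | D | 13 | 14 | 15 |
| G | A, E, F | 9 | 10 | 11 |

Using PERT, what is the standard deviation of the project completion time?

te_A = (4 + 4·5 + 12)/6 = 36/6 = 6; σ²_A = ((12−4)/6)² = 1.778
te_B = (6 + 4·10 + 20)/6 = 66/6 = 11; σ²_B = ((20−6)/6)² = 5.444
te_C = (4 + 4·5 + 18)/6 = 42/6 = 7; σ²_C = ((18−4)/6)² = 5.444
te_D = (2 + 4·3 + 4)/6 = 18/6 = 3; σ²_D = ((4−2)/6)² = 0.111
te_E = (5 + 4·6 + 13)/6 = 42/6 = 7; σ²_E = ((13−5)/6)² = 1.778
te_F = (13 + 4·14 + 15)/6 = 84/6 = 14; σ²_F = ((15−13)/6)² = 0.111
te_G = (9 + 4·10 + 11)/6 = 60/6 = 10; σ²_G = ((11−9)/6)² = 0.111

Forward pass:
ES_A = 0; EF_A = 6
ES_B = 0; EF_B = 11
ES_C = max(EF_A=6, EF_B=11) = 11; EF_C = 11+7 = 18
ES_D = max(EF_A=6, EF_B=11) = 11; EF_D = 11+3 = 14
ES_E = max(EF_C=18, EF_D=14) = 18; EF_E = 18+7 = 25
ES_F = 14; EF_F = 14+14 = 28
ES_G = max(EF_A=6, EF_E=25, EF_F=28) = 28; EF_G = 28+10 = 38
Expected project duration μ = 38 days. Critical path: B → D → F → G.

Variance along critical path = 5.444 + 0.111 + 0.111 + 0.111 = 5.778
σ = √5.778 = 2.404 days

2.40 days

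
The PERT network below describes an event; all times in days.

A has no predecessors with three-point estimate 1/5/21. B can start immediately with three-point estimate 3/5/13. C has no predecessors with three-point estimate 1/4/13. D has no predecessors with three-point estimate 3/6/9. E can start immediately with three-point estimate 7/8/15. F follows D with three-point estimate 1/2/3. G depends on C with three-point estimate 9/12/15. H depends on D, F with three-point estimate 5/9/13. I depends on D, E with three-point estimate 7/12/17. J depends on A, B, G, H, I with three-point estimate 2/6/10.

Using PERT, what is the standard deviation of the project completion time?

2.52 days

te_A = (1 + 4·5 + 21)/6 = 42/6 = 7; σ²_A = ((21−1)/6)² = 11.111
te_B = (3 + 4·5 + 13)/6 = 36/6 = 6; σ²_B = ((13−3)/6)² = 2.778
te_C = (1 + 4·4 + 13)/6 = 30/6 = 5; σ²_C = ((13−1)/6)² = 4.000
te_D = (3 + 4·6 + 9)/6 = 36/6 = 6; σ²_D = ((9−3)/6)² = 1.000
te_E = (7 + 4·8 + 15)/6 = 54/6 = 9; σ²_E = ((15−7)/6)² = 1.778
te_F = (1 + 4·2 + 3)/6 = 12/6 = 2; σ²_F = ((3−1)/6)² = 0.111
te_G = (9 + 4·12 + 15)/6 = 72/6 = 12; σ²_G = ((15−9)/6)² = 1.000
te_H = (5 + 4·9 + 13)/6 = 54/6 = 9; σ²_H = ((13−5)/6)² = 1.778
te_I = (7 + 4·12 + 17)/6 = 72/6 = 12; σ²_I = ((17−7)/6)² = 2.778
te_J = (2 + 4·6 + 10)/6 = 36/6 = 6; σ²_J = ((10−2)/6)² = 1.778

Forward pass:
ES_A = 0; EF_A = 7
ES_B = 0; EF_B = 6
ES_C = 0; EF_C = 5
ES_D = 0; EF_D = 6
ES_E = 0; EF_E = 9
ES_F = 6; EF_F = 6+2 = 8
ES_G = 5; EF_G = 5+12 = 17
ES_H = max(EF_D=6, EF_F=8) = 8; EF_H = 8+9 = 17
ES_I = max(EF_D=6, EF_E=9) = 9; EF_I = 9+12 = 21
ES_J = max(EF_A=7, EF_B=6, EF_G=17, EF_H=17, EF_I=21) = 21; EF_J = 21+6 = 27
Expected project duration μ = 27 days. Critical path: E → I → J.

Variance along critical path = 1.778 + 2.778 + 1.778 = 6.333
σ = √6.333 = 2.517 days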